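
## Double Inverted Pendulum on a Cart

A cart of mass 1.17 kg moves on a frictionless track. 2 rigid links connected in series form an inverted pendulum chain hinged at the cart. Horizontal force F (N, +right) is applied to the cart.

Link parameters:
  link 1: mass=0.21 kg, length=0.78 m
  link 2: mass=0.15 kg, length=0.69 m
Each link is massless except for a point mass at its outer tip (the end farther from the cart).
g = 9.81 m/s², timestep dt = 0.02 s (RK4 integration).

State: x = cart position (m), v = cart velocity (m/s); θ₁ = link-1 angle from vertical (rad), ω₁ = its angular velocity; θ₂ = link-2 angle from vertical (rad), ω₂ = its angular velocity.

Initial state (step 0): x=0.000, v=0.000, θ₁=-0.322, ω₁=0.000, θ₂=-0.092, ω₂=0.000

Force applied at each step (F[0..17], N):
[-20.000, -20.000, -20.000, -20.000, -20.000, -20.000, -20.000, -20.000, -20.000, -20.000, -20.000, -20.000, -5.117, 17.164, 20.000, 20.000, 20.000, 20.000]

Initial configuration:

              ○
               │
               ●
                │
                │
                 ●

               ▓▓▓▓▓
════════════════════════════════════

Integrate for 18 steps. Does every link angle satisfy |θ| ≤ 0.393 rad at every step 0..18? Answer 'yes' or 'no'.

apply F[0]=-20.000 → step 1: x=-0.003, v=-0.315, θ₁=-0.320, ω₁=0.248, θ₂=-0.090, ω₂=0.156
apply F[1]=-20.000 → step 2: x=-0.013, v=-0.631, θ₁=-0.312, ω₁=0.500, θ₂=-0.086, ω₂=0.308
apply F[2]=-20.000 → step 3: x=-0.028, v=-0.948, θ₁=-0.299, ω₁=0.759, θ₂=-0.078, ω₂=0.455
apply F[3]=-20.000 → step 4: x=-0.051, v=-1.267, θ₁=-0.282, ω₁=1.030, θ₂=-0.068, ω₂=0.593
apply F[4]=-20.000 → step 5: x=-0.079, v=-1.589, θ₁=-0.258, ω₁=1.316, θ₂=-0.054, ω₂=0.719
apply F[5]=-20.000 → step 6: x=-0.114, v=-1.914, θ₁=-0.229, ω₁=1.621, θ₂=-0.039, ω₂=0.829
apply F[6]=-20.000 → step 7: x=-0.156, v=-2.243, θ₁=-0.193, ω₁=1.948, θ₂=-0.021, ω₂=0.919
apply F[7]=-20.000 → step 8: x=-0.204, v=-2.576, θ₁=-0.151, ω₁=2.301, θ₂=-0.002, ω₂=0.988
apply F[8]=-20.000 → step 9: x=-0.259, v=-2.913, θ₁=-0.101, ω₁=2.683, θ₂=0.018, ω₂=1.032
apply F[9]=-20.000 → step 10: x=-0.320, v=-3.253, θ₁=-0.043, ω₁=3.092, θ₂=0.039, ω₂=1.053
apply F[10]=-20.000 → step 11: x=-0.389, v=-3.594, θ₁=0.023, ω₁=3.526, θ₂=0.060, ω₂=1.057
apply F[11]=-20.000 → step 12: x=-0.464, v=-3.935, θ₁=0.098, ω₁=3.978, θ₂=0.081, ω₂=1.057
apply F[12]=-5.117 → step 13: x=-0.544, v=-4.019, θ₁=0.179, ω₁=4.115, θ₂=0.102, ω₂=1.066
apply F[13]=+17.164 → step 14: x=-0.621, v=-3.726, θ₁=0.258, ω₁=3.803, θ₂=0.124, ω₂=1.064
apply F[14]=+20.000 → step 15: x=-0.692, v=-3.391, θ₁=0.331, ω₁=3.474, θ₂=0.145, ω₂=1.036
apply F[15]=+20.000 → step 16: x=-0.757, v=-3.062, θ₁=0.397, ω₁=3.190, θ₂=0.165, ω₂=0.974
apply F[16]=+20.000 → step 17: x=-0.815, v=-2.740, θ₁=0.459, ω₁=2.951, θ₂=0.183, ω₂=0.878
apply F[17]=+20.000 → step 18: x=-0.866, v=-2.424, θ₁=0.516, ω₁=2.756, θ₂=0.200, ω₂=0.748
Max |angle| over trajectory = 0.516 rad; bound = 0.393 → exceeded.

Answer: no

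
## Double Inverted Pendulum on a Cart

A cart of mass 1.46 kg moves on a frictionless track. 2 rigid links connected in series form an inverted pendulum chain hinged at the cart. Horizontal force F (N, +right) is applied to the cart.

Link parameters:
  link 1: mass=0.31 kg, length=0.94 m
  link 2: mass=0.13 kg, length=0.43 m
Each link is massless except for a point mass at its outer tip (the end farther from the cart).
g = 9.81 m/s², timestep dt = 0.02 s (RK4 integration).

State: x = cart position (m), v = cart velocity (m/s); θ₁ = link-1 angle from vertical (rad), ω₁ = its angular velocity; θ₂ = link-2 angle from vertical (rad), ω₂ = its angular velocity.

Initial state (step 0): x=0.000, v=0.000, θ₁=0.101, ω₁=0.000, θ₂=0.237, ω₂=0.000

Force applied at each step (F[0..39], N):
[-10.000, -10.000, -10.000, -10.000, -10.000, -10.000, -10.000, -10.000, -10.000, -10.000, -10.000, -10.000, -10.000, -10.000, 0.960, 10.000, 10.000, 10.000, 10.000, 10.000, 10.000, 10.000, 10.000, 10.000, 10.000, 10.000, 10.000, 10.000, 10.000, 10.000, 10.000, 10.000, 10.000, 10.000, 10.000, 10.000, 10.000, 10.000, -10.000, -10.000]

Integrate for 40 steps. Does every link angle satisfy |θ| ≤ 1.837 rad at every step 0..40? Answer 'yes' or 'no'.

Answer: no

Derivation:
apply F[0]=-10.000 → step 1: x=-0.001, v=-0.142, θ₁=0.103, ω₁=0.161, θ₂=0.238, ω₂=0.080
apply F[1]=-10.000 → step 2: x=-0.006, v=-0.285, θ₁=0.107, ω₁=0.323, θ₂=0.240, ω₂=0.158
apply F[2]=-10.000 → step 3: x=-0.013, v=-0.428, θ₁=0.116, ω₁=0.488, θ₂=0.244, ω₂=0.234
apply F[3]=-10.000 → step 4: x=-0.023, v=-0.571, θ₁=0.127, ω₁=0.654, θ₂=0.250, ω₂=0.304
apply F[4]=-10.000 → step 5: x=-0.036, v=-0.715, θ₁=0.142, ω₁=0.825, θ₂=0.256, ω₂=0.368
apply F[5]=-10.000 → step 6: x=-0.051, v=-0.859, θ₁=0.160, ω₁=1.000, θ₂=0.264, ω₂=0.424
apply F[6]=-10.000 → step 7: x=-0.070, v=-1.003, θ₁=0.182, ω₁=1.181, θ₂=0.273, ω₂=0.471
apply F[7]=-10.000 → step 8: x=-0.092, v=-1.148, θ₁=0.207, ω₁=1.368, θ₂=0.283, ω₂=0.508
apply F[8]=-10.000 → step 9: x=-0.116, v=-1.293, θ₁=0.237, ω₁=1.560, θ₂=0.293, ω₂=0.534
apply F[9]=-10.000 → step 10: x=-0.143, v=-1.437, θ₁=0.270, ω₁=1.759, θ₂=0.304, ω₂=0.549
apply F[10]=-10.000 → step 11: x=-0.173, v=-1.581, θ₁=0.307, ω₁=1.965, θ₂=0.315, ω₂=0.555
apply F[11]=-10.000 → step 12: x=-0.206, v=-1.724, θ₁=0.348, ω₁=2.175, θ₂=0.326, ω₂=0.554
apply F[12]=-10.000 → step 13: x=-0.242, v=-1.864, θ₁=0.394, ω₁=2.391, θ₂=0.337, ω₂=0.550
apply F[13]=-10.000 → step 14: x=-0.281, v=-2.002, θ₁=0.444, ω₁=2.610, θ₂=0.348, ω₂=0.549
apply F[14]=+0.960 → step 15: x=-0.321, v=-1.995, θ₁=0.497, ω₁=2.700, θ₂=0.359, ω₂=0.532
apply F[15]=+10.000 → step 16: x=-0.360, v=-1.872, θ₁=0.551, ω₁=2.697, θ₂=0.369, ω₂=0.484
apply F[16]=+10.000 → step 17: x=-0.396, v=-1.750, θ₁=0.605, ω₁=2.711, θ₂=0.379, ω₂=0.422
apply F[17]=+10.000 → step 18: x=-0.430, v=-1.629, θ₁=0.660, ω₁=2.739, θ₂=0.386, ω₂=0.351
apply F[18]=+10.000 → step 19: x=-0.461, v=-1.507, θ₁=0.715, ω₁=2.782, θ₂=0.392, ω₂=0.271
apply F[19]=+10.000 → step 20: x=-0.490, v=-1.386, θ₁=0.771, ω₁=2.838, θ₂=0.397, ω₂=0.187
apply F[20]=+10.000 → step 21: x=-0.516, v=-1.263, θ₁=0.828, ω₁=2.907, θ₂=0.400, ω₂=0.103
apply F[21]=+10.000 → step 22: x=-0.540, v=-1.138, θ₁=0.887, ω₁=2.988, θ₂=0.401, ω₂=0.024
apply F[22]=+10.000 → step 23: x=-0.562, v=-1.011, θ₁=0.948, ω₁=3.080, θ₂=0.401, ω₂=-0.046
apply F[23]=+10.000 → step 24: x=-0.581, v=-0.882, θ₁=1.011, ω₁=3.182, θ₂=0.400, ω₂=-0.098
apply F[24]=+10.000 → step 25: x=-0.597, v=-0.748, θ₁=1.075, ω₁=3.294, θ₂=0.397, ω₂=-0.127
apply F[25]=+10.000 → step 26: x=-0.611, v=-0.611, θ₁=1.142, ω₁=3.416, θ₂=0.395, ω₂=-0.124
apply F[26]=+10.000 → step 27: x=-0.622, v=-0.469, θ₁=1.212, ω₁=3.547, θ₂=0.393, ω₂=-0.083
apply F[27]=+10.000 → step 28: x=-0.630, v=-0.322, θ₁=1.284, ω₁=3.687, θ₂=0.392, ω₂=0.006
apply F[28]=+10.000 → step 29: x=-0.634, v=-0.169, θ₁=1.360, ω₁=3.838, θ₂=0.393, ω₂=0.151
apply F[29]=+10.000 → step 30: x=-0.636, v=-0.010, θ₁=1.438, ω₁=3.999, θ₂=0.398, ω₂=0.361
apply F[30]=+10.000 → step 31: x=-0.635, v=0.157, θ₁=1.520, ω₁=4.171, θ₂=0.408, ω₂=0.647
apply F[31]=+10.000 → step 32: x=-0.630, v=0.331, θ₁=1.605, ω₁=4.356, θ₂=0.425, ω₂=1.018
apply F[32]=+10.000 → step 33: x=-0.621, v=0.513, θ₁=1.694, ω₁=4.553, θ₂=0.449, ω₂=1.488
apply F[33]=+10.000 → step 34: x=-0.609, v=0.705, θ₁=1.787, ω₁=4.762, θ₂=0.485, ω₂=2.068
apply F[34]=+10.000 → step 35: x=-0.593, v=0.906, θ₁=1.885, ω₁=4.981, θ₂=0.533, ω₂=2.773
apply F[35]=+10.000 → step 36: x=-0.573, v=1.116, θ₁=1.986, ω₁=5.207, θ₂=0.597, ω₂=3.618
apply F[36]=+10.000 → step 37: x=-0.549, v=1.336, θ₁=2.093, ω₁=5.431, θ₂=0.679, ω₂=4.617
apply F[37]=+10.000 → step 38: x=-0.520, v=1.563, θ₁=2.204, ω₁=5.641, θ₂=0.782, ω₂=5.783
apply F[38]=-10.000 → step 39: x=-0.488, v=1.550, θ₁=2.316, ω₁=5.638, θ₂=0.915, ω₂=7.523
apply F[39]=-10.000 → step 40: x=-0.458, v=1.529, θ₁=2.428, ω₁=5.532, θ₂=1.084, ω₂=9.320
Max |angle| over trajectory = 2.428 rad; bound = 1.837 → exceeded.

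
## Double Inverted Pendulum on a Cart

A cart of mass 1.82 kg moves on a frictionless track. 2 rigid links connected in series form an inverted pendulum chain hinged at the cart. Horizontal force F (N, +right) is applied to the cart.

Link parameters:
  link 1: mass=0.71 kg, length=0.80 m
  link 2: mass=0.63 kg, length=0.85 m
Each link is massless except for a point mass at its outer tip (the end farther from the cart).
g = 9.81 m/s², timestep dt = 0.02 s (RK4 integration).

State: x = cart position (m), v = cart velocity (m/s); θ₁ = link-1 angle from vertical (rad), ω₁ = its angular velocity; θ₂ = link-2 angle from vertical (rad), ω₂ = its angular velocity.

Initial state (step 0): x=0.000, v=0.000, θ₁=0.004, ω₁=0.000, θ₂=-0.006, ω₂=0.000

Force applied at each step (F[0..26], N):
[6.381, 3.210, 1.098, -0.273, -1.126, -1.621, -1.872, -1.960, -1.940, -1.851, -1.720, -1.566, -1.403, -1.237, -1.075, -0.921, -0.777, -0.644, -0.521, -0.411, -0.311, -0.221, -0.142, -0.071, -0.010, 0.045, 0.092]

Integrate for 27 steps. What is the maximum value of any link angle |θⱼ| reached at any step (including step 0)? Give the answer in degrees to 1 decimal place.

Answer: 0.8°

Derivation:
apply F[0]=+6.381 → step 1: x=0.001, v=0.070, θ₁=0.003, ω₁=-0.084, θ₂=-0.006, ω₂=-0.004
apply F[1]=+3.210 → step 2: x=0.002, v=0.105, θ₁=0.001, ω₁=-0.125, θ₂=-0.006, ω₂=-0.008
apply F[2]=+1.098 → step 3: x=0.005, v=0.117, θ₁=-0.002, ω₁=-0.139, θ₂=-0.006, ω₂=-0.010
apply F[3]=-0.273 → step 4: x=0.007, v=0.114, θ₁=-0.004, ω₁=-0.136, θ₂=-0.007, ω₂=-0.012
apply F[4]=-1.126 → step 5: x=0.009, v=0.103, θ₁=-0.007, ω₁=-0.123, θ₂=-0.007, ω₂=-0.012
apply F[5]=-1.621 → step 6: x=0.011, v=0.086, θ₁=-0.009, ω₁=-0.104, θ₂=-0.007, ω₂=-0.012
apply F[6]=-1.872 → step 7: x=0.013, v=0.067, θ₁=-0.011, ω₁=-0.083, θ₂=-0.007, ω₂=-0.011
apply F[7]=-1.960 → step 8: x=0.014, v=0.047, θ₁=-0.012, ω₁=-0.062, θ₂=-0.007, ω₂=-0.009
apply F[8]=-1.940 → step 9: x=0.014, v=0.027, θ₁=-0.014, ω₁=-0.042, θ₂=-0.008, ω₂=-0.006
apply F[9]=-1.851 → step 10: x=0.015, v=0.009, θ₁=-0.014, ω₁=-0.024, θ₂=-0.008, ω₂=-0.004
apply F[10]=-1.720 → step 11: x=0.015, v=-0.008, θ₁=-0.015, ω₁=-0.008, θ₂=-0.008, ω₂=-0.001
apply F[11]=-1.566 → step 12: x=0.014, v=-0.023, θ₁=-0.015, ω₁=0.006, θ₂=-0.008, ω₂=0.002
apply F[12]=-1.403 → step 13: x=0.014, v=-0.036, θ₁=-0.014, ω₁=0.017, θ₂=-0.008, ω₂=0.005
apply F[13]=-1.237 → step 14: x=0.013, v=-0.048, θ₁=-0.014, ω₁=0.027, θ₂=-0.008, ω₂=0.008
apply F[14]=-1.075 → step 15: x=0.012, v=-0.057, θ₁=-0.013, ω₁=0.034, θ₂=-0.007, ω₂=0.011
apply F[15]=-0.921 → step 16: x=0.011, v=-0.066, θ₁=-0.013, ω₁=0.040, θ₂=-0.007, ω₂=0.013
apply F[16]=-0.777 → step 17: x=0.009, v=-0.073, θ₁=-0.012, ω₁=0.045, θ₂=-0.007, ω₂=0.015
apply F[17]=-0.644 → step 18: x=0.008, v=-0.078, θ₁=-0.011, ω₁=0.048, θ₂=-0.007, ω₂=0.017
apply F[18]=-0.521 → step 19: x=0.006, v=-0.082, θ₁=-0.010, ω₁=0.050, θ₂=-0.006, ω₂=0.019
apply F[19]=-0.411 → step 20: x=0.005, v=-0.085, θ₁=-0.009, ω₁=0.051, θ₂=-0.006, ω₂=0.020
apply F[20]=-0.311 → step 21: x=0.003, v=-0.088, θ₁=-0.008, ω₁=0.051, θ₂=-0.005, ω₂=0.022
apply F[21]=-0.221 → step 22: x=0.001, v=-0.089, θ₁=-0.007, ω₁=0.050, θ₂=-0.005, ω₂=0.022
apply F[22]=-0.142 → step 23: x=-0.001, v=-0.090, θ₁=-0.006, ω₁=0.049, θ₂=-0.004, ω₂=0.023
apply F[23]=-0.071 → step 24: x=-0.002, v=-0.090, θ₁=-0.005, ω₁=0.048, θ₂=-0.004, ω₂=0.024
apply F[24]=-0.010 → step 25: x=-0.004, v=-0.089, θ₁=-0.004, ω₁=0.046, θ₂=-0.004, ω₂=0.024
apply F[25]=+0.045 → step 26: x=-0.006, v=-0.088, θ₁=-0.003, ω₁=0.044, θ₂=-0.003, ω₂=0.024
apply F[26]=+0.092 → step 27: x=-0.008, v=-0.087, θ₁=-0.002, ω₁=0.042, θ₂=-0.003, ω₂=0.024
Max |angle| over trajectory = 0.015 rad = 0.8°.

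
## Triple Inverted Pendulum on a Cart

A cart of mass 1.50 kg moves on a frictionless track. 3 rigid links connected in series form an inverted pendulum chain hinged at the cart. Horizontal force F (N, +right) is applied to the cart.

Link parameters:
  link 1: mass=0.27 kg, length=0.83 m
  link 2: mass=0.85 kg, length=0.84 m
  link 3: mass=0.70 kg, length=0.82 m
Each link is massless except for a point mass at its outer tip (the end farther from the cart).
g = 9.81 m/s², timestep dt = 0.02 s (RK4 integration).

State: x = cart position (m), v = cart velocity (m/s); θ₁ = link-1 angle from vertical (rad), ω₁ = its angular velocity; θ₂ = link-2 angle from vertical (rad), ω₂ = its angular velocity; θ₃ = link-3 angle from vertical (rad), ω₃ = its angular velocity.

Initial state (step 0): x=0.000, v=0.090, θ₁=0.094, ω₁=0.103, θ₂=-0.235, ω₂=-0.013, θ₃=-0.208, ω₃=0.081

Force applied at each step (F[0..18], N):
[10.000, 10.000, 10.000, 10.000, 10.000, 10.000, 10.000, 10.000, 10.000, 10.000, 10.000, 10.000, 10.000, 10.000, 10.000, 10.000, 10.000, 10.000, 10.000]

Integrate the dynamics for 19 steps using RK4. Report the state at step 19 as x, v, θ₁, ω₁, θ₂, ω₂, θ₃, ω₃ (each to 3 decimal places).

apply F[0]=+10.000 → step 1: x=0.003, v=0.209, θ₁=0.098, ω₁=0.255, θ₂=-0.239, ω₂=-0.350, θ₃=-0.206, ω₃=0.089
apply F[1]=+10.000 → step 2: x=0.008, v=0.327, θ₁=0.104, ω₁=0.402, θ₂=-0.249, ω₂=-0.684, θ₃=-0.204, ω₃=0.098
apply F[2]=+10.000 → step 3: x=0.016, v=0.446, θ₁=0.114, ω₁=0.540, θ₂=-0.266, ω₂=-1.011, θ₃=-0.202, ω₃=0.111
apply F[3]=+10.000 → step 4: x=0.026, v=0.565, θ₁=0.126, ω₁=0.661, θ₂=-0.289, ω₂=-1.325, θ₃=-0.200, ω₃=0.125
apply F[4]=+10.000 → step 5: x=0.039, v=0.684, θ₁=0.140, ω₁=0.759, θ₂=-0.319, ω₂=-1.622, θ₃=-0.197, ω₃=0.142
apply F[5]=+10.000 → step 6: x=0.054, v=0.805, θ₁=0.156, ω₁=0.830, θ₂=-0.354, ω₂=-1.897, θ₃=-0.194, ω₃=0.159
apply F[6]=+10.000 → step 7: x=0.071, v=0.926, θ₁=0.173, ω₁=0.869, θ₂=-0.395, ω₂=-2.150, θ₃=-0.191, ω₃=0.176
apply F[7]=+10.000 → step 8: x=0.091, v=1.049, θ₁=0.190, ω₁=0.876, θ₂=-0.440, ω₂=-2.381, θ₃=-0.187, ω₃=0.190
apply F[8]=+10.000 → step 9: x=0.113, v=1.172, θ₁=0.208, ω₁=0.852, θ₂=-0.490, ω₂=-2.594, θ₃=-0.183, ω₃=0.200
apply F[9]=+10.000 → step 10: x=0.137, v=1.296, θ₁=0.224, ω₁=0.797, θ₂=-0.544, ω₂=-2.790, θ₃=-0.179, ω₃=0.207
apply F[10]=+10.000 → step 11: x=0.165, v=1.420, θ₁=0.239, ω₁=0.712, θ₂=-0.601, ω₂=-2.975, θ₃=-0.175, ω₃=0.208
apply F[11]=+10.000 → step 12: x=0.194, v=1.545, θ₁=0.253, ω₁=0.599, θ₂=-0.663, ω₂=-3.153, θ₃=-0.171, ω₃=0.203
apply F[12]=+10.000 → step 13: x=0.226, v=1.670, θ₁=0.263, ω₁=0.456, θ₂=-0.727, ω₂=-3.326, θ₃=-0.167, ω₃=0.192
apply F[13]=+10.000 → step 14: x=0.261, v=1.795, θ₁=0.271, ω₁=0.284, θ₂=-0.796, ω₂=-3.498, θ₃=-0.163, ω₃=0.173
apply F[14]=+10.000 → step 15: x=0.298, v=1.920, θ₁=0.274, ω₁=0.081, θ₂=-0.867, ω₂=-3.671, θ₃=-0.160, ω₃=0.146
apply F[15]=+10.000 → step 16: x=0.338, v=2.045, θ₁=0.274, ω₁=-0.155, θ₂=-0.942, ω₂=-3.846, θ₃=-0.158, ω₃=0.109
apply F[16]=+10.000 → step 17: x=0.380, v=2.170, θ₁=0.268, ω₁=-0.426, θ₂=-1.021, ω₂=-4.023, θ₃=-0.156, ω₃=0.062
apply F[17]=+10.000 → step 18: x=0.425, v=2.295, θ₁=0.256, ω₁=-0.735, θ₂=-1.103, ω₂=-4.203, θ₃=-0.155, ω₃=0.003
apply F[18]=+10.000 → step 19: x=0.472, v=2.421, θ₁=0.238, ω₁=-1.085, θ₂=-1.189, ω₂=-4.384, θ₃=-0.156, ω₃=-0.068

Answer: x=0.472, v=2.421, θ₁=0.238, ω₁=-1.085, θ₂=-1.189, ω₂=-4.384, θ₃=-0.156, ω₃=-0.068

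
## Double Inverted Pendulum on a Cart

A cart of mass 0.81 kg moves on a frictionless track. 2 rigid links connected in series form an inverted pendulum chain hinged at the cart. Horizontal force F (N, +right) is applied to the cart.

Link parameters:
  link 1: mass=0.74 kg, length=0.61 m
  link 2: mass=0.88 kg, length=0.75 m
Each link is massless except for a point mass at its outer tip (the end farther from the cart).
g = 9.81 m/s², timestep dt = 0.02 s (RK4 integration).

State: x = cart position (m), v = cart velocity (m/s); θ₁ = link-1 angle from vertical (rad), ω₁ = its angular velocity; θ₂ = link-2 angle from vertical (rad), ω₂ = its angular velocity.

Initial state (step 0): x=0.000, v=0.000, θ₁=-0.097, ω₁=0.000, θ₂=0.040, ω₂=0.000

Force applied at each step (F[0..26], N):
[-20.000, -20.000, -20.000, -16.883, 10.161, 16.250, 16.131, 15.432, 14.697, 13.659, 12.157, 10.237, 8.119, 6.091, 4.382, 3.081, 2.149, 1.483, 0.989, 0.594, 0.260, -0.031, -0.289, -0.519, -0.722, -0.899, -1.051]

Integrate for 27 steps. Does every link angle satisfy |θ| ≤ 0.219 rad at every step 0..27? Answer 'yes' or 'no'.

Answer: yes

Derivation:
apply F[0]=-20.000 → step 1: x=-0.004, v=-0.450, θ₁=-0.091, ω₁=0.644, θ₂=0.041, ω₂=0.091
apply F[1]=-20.000 → step 2: x=-0.018, v=-0.908, θ₁=-0.071, ω₁=1.314, θ₂=0.044, ω₂=0.169
apply F[2]=-20.000 → step 3: x=-0.041, v=-1.381, θ₁=-0.038, ω₁=2.034, θ₂=0.048, ω₂=0.224
apply F[3]=-16.883 → step 4: x=-0.073, v=-1.794, θ₁=0.009, ω₁=2.688, θ₂=0.052, ω₂=0.250
apply F[4]=+10.161 → step 5: x=-0.106, v=-1.552, θ₁=0.059, ω₁=2.299, θ₂=0.057, ω₂=0.257
apply F[5]=+16.250 → step 6: x=-0.133, v=-1.179, θ₁=0.099, ω₁=1.722, θ₂=0.062, ω₂=0.246
apply F[6]=+16.131 → step 7: x=-0.153, v=-0.829, θ₁=0.129, ω₁=1.209, θ₂=0.067, ω₂=0.216
apply F[7]=+15.432 → step 8: x=-0.167, v=-0.510, θ₁=0.148, ω₁=0.766, θ₂=0.071, ω₂=0.170
apply F[8]=+14.697 → step 9: x=-0.174, v=-0.219, θ₁=0.160, ω₁=0.381, θ₂=0.074, ω₂=0.114
apply F[9]=+13.659 → step 10: x=-0.176, v=0.043, θ₁=0.164, ω₁=0.049, θ₂=0.076, ω₂=0.055
apply F[10]=+12.157 → step 11: x=-0.173, v=0.269, θ₁=0.162, ω₁=-0.225, θ₂=0.076, ω₂=-0.003
apply F[11]=+10.237 → step 12: x=-0.165, v=0.452, θ₁=0.156, ω₁=-0.435, θ₂=0.075, ω₂=-0.057
apply F[12]=+8.119 → step 13: x=-0.155, v=0.590, θ₁=0.146, ω₁=-0.578, θ₂=0.074, ω₂=-0.103
apply F[13]=+6.091 → step 14: x=-0.142, v=0.684, θ₁=0.133, ω₁=-0.660, θ₂=0.071, ω₂=-0.143
apply F[14]=+4.382 → step 15: x=-0.128, v=0.743, θ₁=0.120, ω₁=-0.694, θ₂=0.068, ω₂=-0.175
apply F[15]=+3.081 → step 16: x=-0.113, v=0.776, θ₁=0.106, ω₁=-0.694, θ₂=0.064, ω₂=-0.201
apply F[16]=+2.149 → step 17: x=-0.097, v=0.791, θ₁=0.092, ω₁=-0.674, θ₂=0.060, ω₂=-0.221
apply F[17]=+1.483 → step 18: x=-0.081, v=0.795, θ₁=0.079, ω₁=-0.643, θ₂=0.056, ω₂=-0.237
apply F[18]=+0.989 → step 19: x=-0.066, v=0.792, θ₁=0.067, ω₁=-0.607, θ₂=0.051, ω₂=-0.247
apply F[19]=+0.594 → step 20: x=-0.050, v=0.784, θ₁=0.055, ω₁=-0.570, θ₂=0.046, ω₂=-0.254
apply F[20]=+0.260 → step 21: x=-0.034, v=0.771, θ₁=0.044, ω₁=-0.531, θ₂=0.041, ω₂=-0.258
apply F[21]=-0.031 → step 22: x=-0.019, v=0.756, θ₁=0.034, ω₁=-0.493, θ₂=0.035, ω₂=-0.258
apply F[22]=-0.289 → step 23: x=-0.004, v=0.738, θ₁=0.024, ω₁=-0.456, θ₂=0.030, ω₂=-0.256
apply F[23]=-0.519 → step 24: x=0.011, v=0.717, θ₁=0.015, ω₁=-0.419, θ₂=0.025, ω₂=-0.251
apply F[24]=-0.722 → step 25: x=0.025, v=0.695, θ₁=0.007, ω₁=-0.383, θ₂=0.020, ω₂=-0.245
apply F[25]=-0.899 → step 26: x=0.038, v=0.671, θ₁=0.000, ω₁=-0.349, θ₂=0.015, ω₂=-0.237
apply F[26]=-1.051 → step 27: x=0.051, v=0.647, θ₁=-0.007, ω₁=-0.316, θ₂=0.011, ω₂=-0.227
Max |angle| over trajectory = 0.164 rad; bound = 0.219 → within bound.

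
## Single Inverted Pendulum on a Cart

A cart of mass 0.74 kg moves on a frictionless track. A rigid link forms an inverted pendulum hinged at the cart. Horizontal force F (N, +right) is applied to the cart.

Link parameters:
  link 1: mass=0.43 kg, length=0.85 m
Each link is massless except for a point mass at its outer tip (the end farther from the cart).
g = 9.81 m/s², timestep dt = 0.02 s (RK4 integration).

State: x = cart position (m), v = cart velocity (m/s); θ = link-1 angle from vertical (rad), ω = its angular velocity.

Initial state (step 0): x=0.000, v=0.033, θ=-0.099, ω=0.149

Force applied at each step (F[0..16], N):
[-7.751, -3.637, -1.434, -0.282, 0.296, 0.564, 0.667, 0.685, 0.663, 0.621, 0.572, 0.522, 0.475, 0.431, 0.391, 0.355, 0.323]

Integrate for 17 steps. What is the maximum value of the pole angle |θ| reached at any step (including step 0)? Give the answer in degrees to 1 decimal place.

Answer: 5.7°

Derivation:
apply F[0]=-7.751 → step 1: x=-0.001, v=-0.165, θ=-0.094, ω=0.358
apply F[1]=-3.637 → step 2: x=-0.005, v=-0.252, θ=-0.086, ω=0.440
apply F[2]=-1.434 → step 3: x=-0.011, v=-0.282, θ=-0.077, ω=0.456
apply F[3]=-0.282 → step 4: x=-0.016, v=-0.281, θ=-0.068, ω=0.439
apply F[4]=+0.296 → step 5: x=-0.022, v=-0.266, θ=-0.060, ω=0.406
apply F[5]=+0.564 → step 6: x=-0.027, v=-0.245, θ=-0.052, ω=0.368
apply F[6]=+0.667 → step 7: x=-0.032, v=-0.221, θ=-0.045, ω=0.329
apply F[7]=+0.685 → step 8: x=-0.036, v=-0.198, θ=-0.039, ω=0.293
apply F[8]=+0.663 → step 9: x=-0.040, v=-0.176, θ=-0.033, ω=0.258
apply F[9]=+0.621 → step 10: x=-0.043, v=-0.156, θ=-0.028, ω=0.228
apply F[10]=+0.572 → step 11: x=-0.046, v=-0.138, θ=-0.024, ω=0.200
apply F[11]=+0.522 → step 12: x=-0.048, v=-0.121, θ=-0.020, ω=0.175
apply F[12]=+0.475 → step 13: x=-0.051, v=-0.106, θ=-0.017, ω=0.153
apply F[13]=+0.431 → step 14: x=-0.053, v=-0.093, θ=-0.014, ω=0.134
apply F[14]=+0.391 → step 15: x=-0.054, v=-0.081, θ=-0.012, ω=0.117
apply F[15]=+0.355 → step 16: x=-0.056, v=-0.070, θ=-0.009, ω=0.102
apply F[16]=+0.323 → step 17: x=-0.057, v=-0.060, θ=-0.008, ω=0.088
Max |angle| over trajectory = 0.099 rad = 5.7°.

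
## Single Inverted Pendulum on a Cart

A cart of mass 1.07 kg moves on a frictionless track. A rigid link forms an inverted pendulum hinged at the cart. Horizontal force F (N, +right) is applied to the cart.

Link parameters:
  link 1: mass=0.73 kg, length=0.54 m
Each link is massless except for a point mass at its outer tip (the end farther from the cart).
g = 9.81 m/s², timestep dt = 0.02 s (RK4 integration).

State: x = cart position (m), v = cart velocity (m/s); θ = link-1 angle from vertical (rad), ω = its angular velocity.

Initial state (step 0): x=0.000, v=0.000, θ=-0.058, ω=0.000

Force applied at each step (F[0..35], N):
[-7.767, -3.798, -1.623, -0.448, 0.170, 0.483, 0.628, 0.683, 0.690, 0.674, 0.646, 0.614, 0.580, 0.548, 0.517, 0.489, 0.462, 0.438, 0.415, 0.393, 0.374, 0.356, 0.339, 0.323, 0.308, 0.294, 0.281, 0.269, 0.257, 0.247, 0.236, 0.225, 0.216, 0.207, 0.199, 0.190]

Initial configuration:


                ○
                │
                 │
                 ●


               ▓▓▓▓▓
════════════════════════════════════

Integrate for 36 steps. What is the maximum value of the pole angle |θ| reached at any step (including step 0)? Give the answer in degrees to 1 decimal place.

apply F[0]=-7.767 → step 1: x=-0.001, v=-0.137, θ=-0.056, ω=0.233
apply F[1]=-3.798 → step 2: x=-0.005, v=-0.201, θ=-0.050, ω=0.332
apply F[2]=-1.623 → step 3: x=-0.009, v=-0.225, θ=-0.043, ω=0.359
apply F[3]=-0.448 → step 4: x=-0.014, v=-0.228, θ=-0.036, ω=0.351
apply F[4]=+0.170 → step 5: x=-0.018, v=-0.221, θ=-0.029, ω=0.325
apply F[5]=+0.483 → step 6: x=-0.022, v=-0.208, θ=-0.023, ω=0.292
apply F[6]=+0.628 → step 7: x=-0.026, v=-0.194, θ=-0.018, ω=0.258
apply F[7]=+0.683 → step 8: x=-0.030, v=-0.179, θ=-0.013, ω=0.225
apply F[8]=+0.690 → step 9: x=-0.034, v=-0.165, θ=-0.009, ω=0.195
apply F[9]=+0.674 → step 10: x=-0.037, v=-0.151, θ=-0.005, ω=0.168
apply F[10]=+0.646 → step 11: x=-0.040, v=-0.139, θ=-0.002, ω=0.143
apply F[11]=+0.614 → step 12: x=-0.042, v=-0.127, θ=0.001, ω=0.122
apply F[12]=+0.580 → step 13: x=-0.045, v=-0.117, θ=0.003, ω=0.103
apply F[13]=+0.548 → step 14: x=-0.047, v=-0.107, θ=0.005, ω=0.086
apply F[14]=+0.517 → step 15: x=-0.049, v=-0.098, θ=0.006, ω=0.072
apply F[15]=+0.489 → step 16: x=-0.051, v=-0.090, θ=0.008, ω=0.059
apply F[16]=+0.462 → step 17: x=-0.053, v=-0.082, θ=0.009, ω=0.048
apply F[17]=+0.438 → step 18: x=-0.054, v=-0.075, θ=0.010, ω=0.039
apply F[18]=+0.415 → step 19: x=-0.056, v=-0.069, θ=0.010, ω=0.031
apply F[19]=+0.393 → step 20: x=-0.057, v=-0.063, θ=0.011, ω=0.024
apply F[20]=+0.374 → step 21: x=-0.058, v=-0.058, θ=0.011, ω=0.018
apply F[21]=+0.356 → step 22: x=-0.059, v=-0.052, θ=0.012, ω=0.012
apply F[22]=+0.339 → step 23: x=-0.060, v=-0.048, θ=0.012, ω=0.008
apply F[23]=+0.323 → step 24: x=-0.061, v=-0.043, θ=0.012, ω=0.004
apply F[24]=+0.308 → step 25: x=-0.062, v=-0.039, θ=0.012, ω=0.001
apply F[25]=+0.294 → step 26: x=-0.063, v=-0.035, θ=0.012, ω=-0.002
apply F[26]=+0.281 → step 27: x=-0.063, v=-0.032, θ=0.012, ω=-0.005
apply F[27]=+0.269 → step 28: x=-0.064, v=-0.028, θ=0.012, ω=-0.007
apply F[28]=+0.257 → step 29: x=-0.064, v=-0.025, θ=0.012, ω=-0.008
apply F[29]=+0.247 → step 30: x=-0.065, v=-0.022, θ=0.012, ω=-0.010
apply F[30]=+0.236 → step 31: x=-0.065, v=-0.019, θ=0.011, ω=-0.011
apply F[31]=+0.225 → step 32: x=-0.066, v=-0.016, θ=0.011, ω=-0.012
apply F[32]=+0.216 → step 33: x=-0.066, v=-0.014, θ=0.011, ω=-0.013
apply F[33]=+0.207 → step 34: x=-0.066, v=-0.011, θ=0.011, ω=-0.013
apply F[34]=+0.199 → step 35: x=-0.066, v=-0.009, θ=0.010, ω=-0.014
apply F[35]=+0.190 → step 36: x=-0.067, v=-0.007, θ=0.010, ω=-0.014
Max |angle| over trajectory = 0.058 rad = 3.3°.

Answer: 3.3°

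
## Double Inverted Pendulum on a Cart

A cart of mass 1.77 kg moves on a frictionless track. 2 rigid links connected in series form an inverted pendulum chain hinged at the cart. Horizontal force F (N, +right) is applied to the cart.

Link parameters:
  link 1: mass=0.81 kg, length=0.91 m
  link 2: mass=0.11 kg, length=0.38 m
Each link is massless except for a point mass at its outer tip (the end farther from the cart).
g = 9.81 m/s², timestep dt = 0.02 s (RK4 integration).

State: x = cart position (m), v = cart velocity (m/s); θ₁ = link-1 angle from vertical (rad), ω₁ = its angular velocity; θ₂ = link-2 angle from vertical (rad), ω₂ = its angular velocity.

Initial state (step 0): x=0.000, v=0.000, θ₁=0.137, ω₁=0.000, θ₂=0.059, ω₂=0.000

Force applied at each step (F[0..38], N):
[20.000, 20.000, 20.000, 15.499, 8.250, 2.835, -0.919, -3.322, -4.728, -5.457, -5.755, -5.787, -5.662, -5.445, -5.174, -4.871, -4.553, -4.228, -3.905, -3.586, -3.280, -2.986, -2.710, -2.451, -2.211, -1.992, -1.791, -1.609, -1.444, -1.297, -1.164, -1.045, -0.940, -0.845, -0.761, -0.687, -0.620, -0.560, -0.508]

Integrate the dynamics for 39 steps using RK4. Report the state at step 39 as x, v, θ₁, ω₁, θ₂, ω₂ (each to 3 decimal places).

Answer: x=0.227, v=-0.063, θ₁=-0.024, ω₁=0.064, θ₂=-0.022, ω₂=0.032

Derivation:
apply F[0]=+20.000 → step 1: x=0.002, v=0.210, θ₁=0.135, ω₁=-0.197, θ₂=0.058, ω₂=-0.052
apply F[1]=+20.000 → step 2: x=0.008, v=0.421, θ₁=0.129, ω₁=-0.396, θ₂=0.057, ω₂=-0.101
apply F[2]=+20.000 → step 3: x=0.019, v=0.633, θ₁=0.119, ω₁=-0.598, θ₂=0.054, ω₂=-0.145
apply F[3]=+15.499 → step 4: x=0.033, v=0.796, θ₁=0.106, ω₁=-0.750, θ₂=0.051, ω₂=-0.182
apply F[4]=+8.250 → step 5: x=0.050, v=0.880, θ₁=0.090, ω₁=-0.819, θ₂=0.047, ω₂=-0.210
apply F[5]=+2.835 → step 6: x=0.068, v=0.904, θ₁=0.074, ω₁=-0.827, θ₂=0.043, ω₂=-0.230
apply F[6]=-0.919 → step 7: x=0.086, v=0.887, θ₁=0.057, ω₁=-0.794, θ₂=0.038, ω₂=-0.243
apply F[7]=-3.322 → step 8: x=0.103, v=0.845, θ₁=0.042, ω₁=-0.736, θ₂=0.033, ω₂=-0.251
apply F[8]=-4.728 → step 9: x=0.119, v=0.788, θ₁=0.028, ω₁=-0.666, θ₂=0.028, ω₂=-0.253
apply F[9]=-5.457 → step 10: x=0.135, v=0.725, θ₁=0.015, ω₁=-0.592, θ₂=0.023, ω₂=-0.251
apply F[10]=-5.755 → step 11: x=0.148, v=0.659, θ₁=0.004, ω₁=-0.517, θ₂=0.018, ω₂=-0.245
apply F[11]=-5.787 → step 12: x=0.161, v=0.593, θ₁=-0.005, ω₁=-0.446, θ₂=0.013, ω₂=-0.236
apply F[12]=-5.662 → step 13: x=0.172, v=0.530, θ₁=-0.013, ω₁=-0.380, θ₂=0.009, ω₂=-0.224
apply F[13]=-5.445 → step 14: x=0.182, v=0.470, θ₁=-0.020, ω₁=-0.318, θ₂=0.004, ω₂=-0.210
apply F[14]=-5.174 → step 15: x=0.191, v=0.414, θ₁=-0.026, ω₁=-0.262, θ₂=0.000, ω₂=-0.195
apply F[15]=-4.871 → step 16: x=0.199, v=0.362, θ₁=-0.031, ω₁=-0.212, θ₂=-0.003, ω₂=-0.179
apply F[16]=-4.553 → step 17: x=0.205, v=0.314, θ₁=-0.035, ω₁=-0.167, θ₂=-0.007, ω₂=-0.163
apply F[17]=-4.228 → step 18: x=0.211, v=0.270, θ₁=-0.038, ω₁=-0.127, θ₂=-0.010, ω₂=-0.147
apply F[18]=-3.905 → step 19: x=0.216, v=0.230, θ₁=-0.040, ω₁=-0.093, θ₂=-0.013, ω₂=-0.130
apply F[19]=-3.586 → step 20: x=0.221, v=0.194, θ₁=-0.041, ω₁=-0.062, θ₂=-0.015, ω₂=-0.115
apply F[20]=-3.280 → step 21: x=0.224, v=0.161, θ₁=-0.042, ω₁=-0.036, θ₂=-0.017, ω₂=-0.099
apply F[21]=-2.986 → step 22: x=0.227, v=0.131, θ₁=-0.043, ω₁=-0.014, θ₂=-0.019, ω₂=-0.085
apply F[22]=-2.710 → step 23: x=0.229, v=0.105, θ₁=-0.043, ω₁=0.005, θ₂=-0.021, ω₂=-0.071
apply F[23]=-2.451 → step 24: x=0.231, v=0.082, θ₁=-0.043, ω₁=0.021, θ₂=-0.022, ω₂=-0.059
apply F[24]=-2.211 → step 25: x=0.233, v=0.061, θ₁=-0.042, ω₁=0.034, θ₂=-0.023, ω₂=-0.047
apply F[25]=-1.992 → step 26: x=0.234, v=0.043, θ₁=-0.041, ω₁=0.044, θ₂=-0.024, ω₂=-0.036
apply F[26]=-1.791 → step 27: x=0.234, v=0.027, θ₁=-0.041, ω₁=0.052, θ₂=-0.025, ω₂=-0.026
apply F[27]=-1.609 → step 28: x=0.235, v=0.013, θ₁=-0.039, ω₁=0.059, θ₂=-0.025, ω₂=-0.017
apply F[28]=-1.444 → step 29: x=0.235, v=0.001, θ₁=-0.038, ω₁=0.064, θ₂=-0.025, ω₂=-0.009
apply F[29]=-1.297 → step 30: x=0.235, v=-0.010, θ₁=-0.037, ω₁=0.067, θ₂=-0.025, ω₂=-0.002
apply F[30]=-1.164 → step 31: x=0.235, v=-0.020, θ₁=-0.036, ω₁=0.069, θ₂=-0.025, ω₂=0.004
apply F[31]=-1.045 → step 32: x=0.234, v=-0.028, θ₁=-0.034, ω₁=0.071, θ₂=-0.025, ω₂=0.010
apply F[32]=-0.940 → step 33: x=0.233, v=-0.035, θ₁=-0.033, ω₁=0.071, θ₂=-0.025, ω₂=0.015
apply F[33]=-0.845 → step 34: x=0.233, v=-0.041, θ₁=-0.031, ω₁=0.071, θ₂=-0.025, ω₂=0.019
apply F[34]=-0.761 → step 35: x=0.232, v=-0.047, θ₁=-0.030, ω₁=0.070, θ₂=-0.024, ω₂=0.022
apply F[35]=-0.687 → step 36: x=0.231, v=-0.052, θ₁=-0.028, ω₁=0.069, θ₂=-0.024, ω₂=0.025
apply F[36]=-0.620 → step 37: x=0.230, v=-0.056, θ₁=-0.027, ω₁=0.067, θ₂=-0.023, ω₂=0.028
apply F[37]=-0.560 → step 38: x=0.229, v=-0.060, θ₁=-0.026, ω₁=0.066, θ₂=-0.023, ω₂=0.030
apply F[38]=-0.508 → step 39: x=0.227, v=-0.063, θ₁=-0.024, ω₁=0.064, θ₂=-0.022, ω₂=0.032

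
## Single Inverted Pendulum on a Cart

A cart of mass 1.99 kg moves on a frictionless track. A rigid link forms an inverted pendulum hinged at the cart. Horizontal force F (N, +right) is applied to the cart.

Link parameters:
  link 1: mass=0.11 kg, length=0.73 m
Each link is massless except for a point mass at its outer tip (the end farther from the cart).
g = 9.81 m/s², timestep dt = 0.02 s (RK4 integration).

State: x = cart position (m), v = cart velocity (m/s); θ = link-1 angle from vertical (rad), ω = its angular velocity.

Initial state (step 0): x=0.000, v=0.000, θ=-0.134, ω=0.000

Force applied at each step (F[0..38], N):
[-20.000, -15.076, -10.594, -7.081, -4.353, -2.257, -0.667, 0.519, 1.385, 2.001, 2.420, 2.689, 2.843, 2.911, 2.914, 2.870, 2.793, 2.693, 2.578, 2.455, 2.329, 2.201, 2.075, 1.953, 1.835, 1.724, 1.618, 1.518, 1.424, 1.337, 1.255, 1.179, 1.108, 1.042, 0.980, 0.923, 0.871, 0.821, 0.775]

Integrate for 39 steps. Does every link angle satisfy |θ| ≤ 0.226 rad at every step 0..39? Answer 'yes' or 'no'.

apply F[0]=-20.000 → step 1: x=-0.002, v=-0.199, θ=-0.132, ω=0.235
apply F[1]=-15.076 → step 2: x=-0.007, v=-0.349, θ=-0.125, ω=0.404
apply F[2]=-10.594 → step 3: x=-0.016, v=-0.455, θ=-0.116, ω=0.515
apply F[3]=-7.081 → step 4: x=-0.025, v=-0.524, θ=-0.105, ω=0.580
apply F[4]=-4.353 → step 5: x=-0.036, v=-0.567, θ=-0.093, ω=0.612
apply F[5]=-2.257 → step 6: x=-0.048, v=-0.589, θ=-0.081, ω=0.618
apply F[6]=-0.667 → step 7: x=-0.060, v=-0.595, θ=-0.069, ω=0.606
apply F[7]=+0.519 → step 8: x=-0.071, v=-0.589, θ=-0.057, ω=0.581
apply F[8]=+1.385 → step 9: x=-0.083, v=-0.574, θ=-0.046, ω=0.548
apply F[9]=+2.001 → step 10: x=-0.094, v=-0.554, θ=-0.035, ω=0.509
apply F[10]=+2.420 → step 11: x=-0.105, v=-0.529, θ=-0.025, ω=0.467
apply F[11]=+2.689 → step 12: x=-0.116, v=-0.502, θ=-0.016, ω=0.424
apply F[12]=+2.843 → step 13: x=-0.125, v=-0.473, θ=-0.008, ω=0.382
apply F[13]=+2.911 → step 14: x=-0.134, v=-0.444, θ=-0.001, ω=0.340
apply F[14]=+2.914 → step 15: x=-0.143, v=-0.415, θ=0.005, ω=0.301
apply F[15]=+2.870 → step 16: x=-0.151, v=-0.386, θ=0.011, ω=0.264
apply F[16]=+2.793 → step 17: x=-0.158, v=-0.358, θ=0.016, ω=0.229
apply F[17]=+2.693 → step 18: x=-0.165, v=-0.331, θ=0.020, ω=0.197
apply F[18]=+2.578 → step 19: x=-0.172, v=-0.306, θ=0.024, ω=0.168
apply F[19]=+2.455 → step 20: x=-0.178, v=-0.281, θ=0.027, ω=0.141
apply F[20]=+2.329 → step 21: x=-0.183, v=-0.258, θ=0.030, ω=0.117
apply F[21]=+2.201 → step 22: x=-0.188, v=-0.236, θ=0.032, ω=0.096
apply F[22]=+2.075 → step 23: x=-0.192, v=-0.216, θ=0.033, ω=0.076
apply F[23]=+1.953 → step 24: x=-0.197, v=-0.197, θ=0.035, ω=0.059
apply F[24]=+1.835 → step 25: x=-0.200, v=-0.178, θ=0.036, ω=0.044
apply F[25]=+1.724 → step 26: x=-0.204, v=-0.162, θ=0.037, ω=0.031
apply F[26]=+1.618 → step 27: x=-0.207, v=-0.146, θ=0.037, ω=0.019
apply F[27]=+1.518 → step 28: x=-0.210, v=-0.131, θ=0.037, ω=0.008
apply F[28]=+1.424 → step 29: x=-0.212, v=-0.117, θ=0.037, ω=-0.001
apply F[29]=+1.337 → step 30: x=-0.214, v=-0.104, θ=0.037, ω=-0.008
apply F[30]=+1.255 → step 31: x=-0.216, v=-0.092, θ=0.037, ω=-0.015
apply F[31]=+1.179 → step 32: x=-0.218, v=-0.080, θ=0.037, ω=-0.021
apply F[32]=+1.108 → step 33: x=-0.219, v=-0.070, θ=0.036, ω=-0.026
apply F[33]=+1.042 → step 34: x=-0.221, v=-0.059, θ=0.036, ω=-0.030
apply F[34]=+0.980 → step 35: x=-0.222, v=-0.050, θ=0.035, ω=-0.033
apply F[35]=+0.923 → step 36: x=-0.223, v=-0.041, θ=0.034, ω=-0.036
apply F[36]=+0.871 → step 37: x=-0.223, v=-0.033, θ=0.034, ω=-0.038
apply F[37]=+0.821 → step 38: x=-0.224, v=-0.025, θ=0.033, ω=-0.040
apply F[38]=+0.775 → step 39: x=-0.224, v=-0.017, θ=0.032, ω=-0.042
Max |angle| over trajectory = 0.134 rad; bound = 0.226 → within bound.

Answer: yes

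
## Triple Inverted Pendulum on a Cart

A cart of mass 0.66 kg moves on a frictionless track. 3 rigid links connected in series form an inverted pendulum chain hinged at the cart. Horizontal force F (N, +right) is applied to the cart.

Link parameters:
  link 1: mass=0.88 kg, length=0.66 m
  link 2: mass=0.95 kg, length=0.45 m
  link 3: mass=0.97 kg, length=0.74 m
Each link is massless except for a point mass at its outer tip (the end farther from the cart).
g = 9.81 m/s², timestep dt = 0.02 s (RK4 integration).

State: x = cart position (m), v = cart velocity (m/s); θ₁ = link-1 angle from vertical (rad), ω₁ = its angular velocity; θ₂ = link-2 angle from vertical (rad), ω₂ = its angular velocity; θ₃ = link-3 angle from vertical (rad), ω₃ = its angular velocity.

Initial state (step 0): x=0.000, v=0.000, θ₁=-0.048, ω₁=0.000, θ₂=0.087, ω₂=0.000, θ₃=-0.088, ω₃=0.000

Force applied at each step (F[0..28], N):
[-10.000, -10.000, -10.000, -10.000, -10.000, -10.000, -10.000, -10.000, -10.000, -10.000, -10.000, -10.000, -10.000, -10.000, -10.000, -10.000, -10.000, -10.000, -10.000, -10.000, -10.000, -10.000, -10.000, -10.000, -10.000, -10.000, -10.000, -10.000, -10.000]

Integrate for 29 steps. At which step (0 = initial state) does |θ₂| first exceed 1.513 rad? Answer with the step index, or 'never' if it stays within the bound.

Answer: never

Derivation:
apply F[0]=-10.000 → step 1: x=-0.003, v=-0.264, θ₁=-0.045, ω₁=0.300, θ₂=0.090, ω₂=0.262, θ₃=-0.089, ω₃=-0.092
apply F[1]=-10.000 → step 2: x=-0.011, v=-0.534, θ₁=-0.036, ω₁=0.613, θ₂=0.097, ω₂=0.519, θ₃=-0.092, ω₃=-0.185
apply F[2]=-10.000 → step 3: x=-0.024, v=-0.815, θ₁=-0.020, ω₁=0.953, θ₂=0.110, ω₂=0.764, θ₃=-0.096, ω₃=-0.280
apply F[3]=-10.000 → step 4: x=-0.043, v=-1.111, θ₁=0.002, ω₁=1.332, θ₂=0.128, ω₂=0.990, θ₃=-0.103, ω₃=-0.374
apply F[4]=-10.000 → step 5: x=-0.069, v=-1.424, θ₁=0.033, ω₁=1.758, θ₂=0.150, ω₂=1.181, θ₃=-0.111, ω₃=-0.462
apply F[5]=-10.000 → step 6: x=-0.100, v=-1.750, θ₁=0.073, ω₁=2.231, θ₂=0.175, ω₂=1.323, θ₃=-0.121, ω₃=-0.536
apply F[6]=-10.000 → step 7: x=-0.139, v=-2.079, θ₁=0.123, ω₁=2.738, θ₂=0.202, ω₂=1.400, θ₃=-0.133, ω₃=-0.583
apply F[7]=-10.000 → step 8: x=-0.183, v=-2.389, θ₁=0.183, ω₁=3.247, θ₂=0.230, ω₂=1.410, θ₃=-0.144, ω₃=-0.589
apply F[8]=-10.000 → step 9: x=-0.234, v=-2.659, θ₁=0.252, ω₁=3.712, θ₂=0.258, ω₂=1.370, θ₃=-0.156, ω₃=-0.547
apply F[9]=-10.000 → step 10: x=-0.289, v=-2.868, θ₁=0.331, ω₁=4.096, θ₂=0.285, ω₂=1.312, θ₃=-0.166, ω₃=-0.458
apply F[10]=-10.000 → step 11: x=-0.348, v=-3.012, θ₁=0.416, ω₁=4.382, θ₂=0.311, ω₂=1.274, θ₃=-0.174, ω₃=-0.334
apply F[11]=-10.000 → step 12: x=-0.409, v=-3.097, θ₁=0.505, ω₁=4.580, θ₂=0.336, ω₂=1.278, θ₃=-0.179, ω₃=-0.188
apply F[12]=-10.000 → step 13: x=-0.472, v=-3.136, θ₁=0.598, ω₁=4.712, θ₂=0.362, ω₂=1.336, θ₃=-0.181, ω₃=-0.034
apply F[13]=-10.000 → step 14: x=-0.535, v=-3.140, θ₁=0.693, ω₁=4.800, θ₂=0.390, ω₂=1.446, θ₃=-0.180, ω₃=0.123
apply F[14]=-10.000 → step 15: x=-0.597, v=-3.117, θ₁=0.790, ω₁=4.862, θ₂=0.420, ω₂=1.603, θ₃=-0.176, ω₃=0.279
apply F[15]=-10.000 → step 16: x=-0.659, v=-3.073, θ₁=0.888, ω₁=4.910, θ₂=0.454, ω₂=1.801, θ₃=-0.169, ω₃=0.435
apply F[16]=-10.000 → step 17: x=-0.720, v=-3.010, θ₁=0.987, ω₁=4.952, θ₂=0.493, ω₂=2.033, θ₃=-0.159, ω₃=0.591
apply F[17]=-10.000 → step 18: x=-0.779, v=-2.930, θ₁=1.086, ω₁=4.991, θ₂=0.536, ω₂=2.295, θ₃=-0.146, ω₃=0.749
apply F[18]=-10.000 → step 19: x=-0.837, v=-2.832, θ₁=1.186, ω₁=5.032, θ₂=0.585, ω₂=2.585, θ₃=-0.129, ω₃=0.912
apply F[19]=-10.000 → step 20: x=-0.893, v=-2.718, θ₁=1.287, ω₁=5.074, θ₂=0.640, ω₂=2.899, θ₃=-0.109, ω₃=1.083
apply F[20]=-10.000 → step 21: x=-0.946, v=-2.587, θ₁=1.389, ω₁=5.120, θ₂=0.701, ω₂=3.235, θ₃=-0.086, ω₃=1.266
apply F[21]=-10.000 → step 22: x=-0.996, v=-2.437, θ₁=1.492, ω₁=5.168, θ₂=0.769, ω₂=3.592, θ₃=-0.058, ω₃=1.466
apply F[22]=-10.000 → step 23: x=-1.043, v=-2.267, θ₁=1.596, ω₁=5.220, θ₂=0.845, ω₂=3.970, θ₃=-0.027, ω₃=1.686
apply F[23]=-10.000 → step 24: x=-1.087, v=-2.077, θ₁=1.701, ω₁=5.274, θ₂=0.928, ω₂=4.370, θ₃=0.009, ω₃=1.932
apply F[24]=-10.000 → step 25: x=-1.126, v=-1.864, θ₁=1.807, ω₁=5.331, θ₂=1.020, ω₂=4.792, θ₃=0.051, ω₃=2.212
apply F[25]=-10.000 → step 26: x=-1.161, v=-1.627, θ₁=1.914, ω₁=5.389, θ₂=1.120, ω₂=5.237, θ₃=0.098, ω₃=2.533
apply F[26]=-10.000 → step 27: x=-1.191, v=-1.364, θ₁=2.022, ω₁=5.448, θ₂=1.229, ω₂=5.708, θ₃=0.152, ω₃=2.905
apply F[27]=-10.000 → step 28: x=-1.215, v=-1.073, θ₁=2.132, ω₁=5.504, θ₂=1.348, ω₂=6.206, θ₃=0.215, ω₃=3.339
apply F[28]=-10.000 → step 29: x=-1.234, v=-0.752, θ₁=2.243, ω₁=5.556, θ₂=1.478, ω₂=6.733, θ₃=0.286, ω₃=3.851
max |θ₂| = 1.478 ≤ 1.513 over all 30 states.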